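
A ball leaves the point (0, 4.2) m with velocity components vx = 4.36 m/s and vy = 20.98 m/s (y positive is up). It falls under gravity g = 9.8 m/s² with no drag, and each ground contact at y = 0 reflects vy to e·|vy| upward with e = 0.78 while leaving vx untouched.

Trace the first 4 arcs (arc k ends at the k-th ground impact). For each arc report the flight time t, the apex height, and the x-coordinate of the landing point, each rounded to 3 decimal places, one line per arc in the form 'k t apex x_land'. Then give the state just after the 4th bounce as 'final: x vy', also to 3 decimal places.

1 4.473 26.657 19.503
2 3.639 16.218 35.368
3 2.838 9.867 47.742
4 2.214 6.003 57.394
final: 57.394 8.461

Arc 1: start y=4.200, vy=20.980 → t=4.473, apex=26.657, x_land=19.503, impact vy=-22.858
  bounce: vy ← 0.78·22.858 = 17.829
Arc 2: start y=0.000, vy=17.829 → t=3.639, apex=16.218, x_land=35.368, impact vy=-17.829
  bounce: vy ← 0.78·17.829 = 13.907
Arc 3: start y=0.000, vy=13.907 → t=2.838, apex=9.867, x_land=47.742, impact vy=-13.907
  bounce: vy ← 0.78·13.907 = 10.847
Arc 4: start y=0.000, vy=10.847 → t=2.214, apex=6.003, x_land=57.394, impact vy=-10.847
  bounce: vy ← 0.78·10.847 = 8.461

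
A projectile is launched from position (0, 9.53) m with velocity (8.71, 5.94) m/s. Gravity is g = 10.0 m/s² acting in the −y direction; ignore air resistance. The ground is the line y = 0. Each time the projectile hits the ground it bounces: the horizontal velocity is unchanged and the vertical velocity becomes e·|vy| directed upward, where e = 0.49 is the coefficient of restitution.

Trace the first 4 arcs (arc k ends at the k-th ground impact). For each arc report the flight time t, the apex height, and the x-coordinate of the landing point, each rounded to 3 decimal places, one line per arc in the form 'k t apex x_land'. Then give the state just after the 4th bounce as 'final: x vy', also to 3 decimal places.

1 2.097 11.294 18.264
2 1.473 2.712 31.093
3 0.722 0.651 37.379
4 0.354 0.156 40.460
final: 40.460 0.866

Arc 1: start y=9.530, vy=5.940 → t=2.097, apex=11.294, x_land=18.264, impact vy=-15.029
  bounce: vy ← 0.49·15.029 = 7.364
Arc 2: start y=0.000, vy=7.364 → t=1.473, apex=2.712, x_land=31.093, impact vy=-7.364
  bounce: vy ← 0.49·7.364 = 3.609
Arc 3: start y=0.000, vy=3.609 → t=0.722, apex=0.651, x_land=37.379, impact vy=-3.609
  bounce: vy ← 0.49·3.609 = 1.768
Arc 4: start y=0.000, vy=1.768 → t=0.354, apex=0.156, x_land=40.460, impact vy=-1.768
  bounce: vy ← 0.49·1.768 = 0.866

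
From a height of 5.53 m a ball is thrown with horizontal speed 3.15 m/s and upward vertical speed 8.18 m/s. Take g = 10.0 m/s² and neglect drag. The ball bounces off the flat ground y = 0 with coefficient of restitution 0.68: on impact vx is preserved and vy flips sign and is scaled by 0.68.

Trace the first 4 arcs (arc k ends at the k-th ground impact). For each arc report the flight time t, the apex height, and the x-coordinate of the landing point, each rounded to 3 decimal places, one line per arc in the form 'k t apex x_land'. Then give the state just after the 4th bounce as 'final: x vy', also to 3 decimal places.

1 2.150 8.876 6.774
2 1.812 4.104 12.481
3 1.232 1.898 16.363
4 0.838 0.878 19.002
final: 19.002 2.849

Arc 1: start y=5.530, vy=8.180 → t=2.150, apex=8.876, x_land=6.774, impact vy=-13.323
  bounce: vy ← 0.68·13.323 = 9.060
Arc 2: start y=0.000, vy=9.060 → t=1.812, apex=4.104, x_land=12.481, impact vy=-9.060
  bounce: vy ← 0.68·9.060 = 6.161
Arc 3: start y=0.000, vy=6.161 → t=1.232, apex=1.898, x_land=16.363, impact vy=-6.161
  bounce: vy ← 0.68·6.161 = 4.189
Arc 4: start y=0.000, vy=4.189 → t=0.838, apex=0.878, x_land=19.002, impact vy=-4.189
  bounce: vy ← 0.68·4.189 = 2.849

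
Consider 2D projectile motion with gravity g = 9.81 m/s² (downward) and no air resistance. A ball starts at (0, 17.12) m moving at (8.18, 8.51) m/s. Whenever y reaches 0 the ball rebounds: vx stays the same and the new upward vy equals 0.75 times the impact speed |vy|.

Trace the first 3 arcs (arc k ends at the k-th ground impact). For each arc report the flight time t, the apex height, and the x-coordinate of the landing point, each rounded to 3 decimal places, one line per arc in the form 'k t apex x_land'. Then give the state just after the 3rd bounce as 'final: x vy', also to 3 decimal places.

1 2.927 20.811 23.945
2 3.090 11.706 49.219
3 2.317 6.585 68.175
final: 68.175 8.525

Arc 1: start y=17.120, vy=8.510 → t=2.927, apex=20.811, x_land=23.945, impact vy=-20.207
  bounce: vy ← 0.75·20.207 = 15.155
Arc 2: start y=0.000, vy=15.155 → t=3.090, apex=11.706, x_land=49.219, impact vy=-15.155
  bounce: vy ← 0.75·15.155 = 11.366
Arc 3: start y=0.000, vy=11.366 → t=2.317, apex=6.585, x_land=68.175, impact vy=-11.366
  bounce: vy ← 0.75·11.366 = 8.525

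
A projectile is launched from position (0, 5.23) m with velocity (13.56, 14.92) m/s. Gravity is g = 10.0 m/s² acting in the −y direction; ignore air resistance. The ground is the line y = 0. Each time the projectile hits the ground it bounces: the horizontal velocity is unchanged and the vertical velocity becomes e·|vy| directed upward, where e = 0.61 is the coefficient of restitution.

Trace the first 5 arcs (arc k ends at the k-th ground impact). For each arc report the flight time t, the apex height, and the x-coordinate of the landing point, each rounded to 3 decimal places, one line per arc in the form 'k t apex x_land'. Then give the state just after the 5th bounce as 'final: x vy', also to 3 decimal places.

Arc 1: start y=5.230, vy=14.920 → t=3.301, apex=16.360, x_land=44.760, impact vy=-18.089
  bounce: vy ← 0.61·18.089 = 11.034
Arc 2: start y=0.000, vy=11.034 → t=2.207, apex=6.088, x_land=74.685, impact vy=-11.034
  bounce: vy ← 0.61·11.034 = 6.731
Arc 3: start y=0.000, vy=6.731 → t=1.346, apex=2.265, x_land=92.939, impact vy=-6.731
  bounce: vy ← 0.61·6.731 = 4.106
Arc 4: start y=0.000, vy=4.106 → t=0.821, apex=0.843, x_land=104.074, impact vy=-4.106
  bounce: vy ← 0.61·4.106 = 2.505
Arc 5: start y=0.000, vy=2.505 → t=0.501, apex=0.314, x_land=110.866, impact vy=-2.505
  bounce: vy ← 0.61·2.505 = 1.528

1 3.301 16.360 44.760
2 2.207 6.088 74.685
3 1.346 2.265 92.939
4 0.821 0.843 104.074
5 0.501 0.314 110.866
final: 110.866 1.528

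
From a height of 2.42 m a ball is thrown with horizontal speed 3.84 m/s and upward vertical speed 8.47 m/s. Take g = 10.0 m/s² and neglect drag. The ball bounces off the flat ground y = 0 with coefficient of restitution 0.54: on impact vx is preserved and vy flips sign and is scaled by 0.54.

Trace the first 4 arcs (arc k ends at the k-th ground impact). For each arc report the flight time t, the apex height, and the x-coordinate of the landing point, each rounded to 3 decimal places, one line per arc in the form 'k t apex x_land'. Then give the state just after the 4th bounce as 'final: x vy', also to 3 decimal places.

1 1.943 6.007 7.461
2 1.184 1.752 12.007
3 0.639 0.511 14.462
4 0.345 0.149 15.787
final: 15.787 0.932

Arc 1: start y=2.420, vy=8.470 → t=1.943, apex=6.007, x_land=7.461, impact vy=-10.961
  bounce: vy ← 0.54·10.961 = 5.919
Arc 2: start y=0.000, vy=5.919 → t=1.184, apex=1.752, x_land=12.007, impact vy=-5.919
  bounce: vy ← 0.54·5.919 = 3.196
Arc 3: start y=0.000, vy=3.196 → t=0.639, apex=0.511, x_land=14.462, impact vy=-3.196
  bounce: vy ← 0.54·3.196 = 1.726
Arc 4: start y=0.000, vy=1.726 → t=0.345, apex=0.149, x_land=15.787, impact vy=-1.726
  bounce: vy ← 0.54·1.726 = 0.932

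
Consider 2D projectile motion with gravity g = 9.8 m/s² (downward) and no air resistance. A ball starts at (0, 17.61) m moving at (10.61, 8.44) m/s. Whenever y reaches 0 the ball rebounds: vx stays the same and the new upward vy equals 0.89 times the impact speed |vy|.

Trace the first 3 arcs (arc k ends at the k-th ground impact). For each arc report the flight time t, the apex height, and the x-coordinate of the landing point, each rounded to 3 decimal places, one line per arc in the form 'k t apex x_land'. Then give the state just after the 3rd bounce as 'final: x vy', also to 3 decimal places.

1 2.943 21.244 31.230
2 3.706 16.828 70.554
3 3.299 13.329 105.552
final: 105.552 14.385

Arc 1: start y=17.610, vy=8.440 → t=2.943, apex=21.244, x_land=31.230, impact vy=-20.406
  bounce: vy ← 0.89·20.406 = 18.161
Arc 2: start y=0.000, vy=18.161 → t=3.706, apex=16.828, x_land=70.554, impact vy=-18.161
  bounce: vy ← 0.89·18.161 = 16.163
Arc 3: start y=0.000, vy=16.163 → t=3.299, apex=13.329, x_land=105.552, impact vy=-16.163
  bounce: vy ← 0.89·16.163 = 14.385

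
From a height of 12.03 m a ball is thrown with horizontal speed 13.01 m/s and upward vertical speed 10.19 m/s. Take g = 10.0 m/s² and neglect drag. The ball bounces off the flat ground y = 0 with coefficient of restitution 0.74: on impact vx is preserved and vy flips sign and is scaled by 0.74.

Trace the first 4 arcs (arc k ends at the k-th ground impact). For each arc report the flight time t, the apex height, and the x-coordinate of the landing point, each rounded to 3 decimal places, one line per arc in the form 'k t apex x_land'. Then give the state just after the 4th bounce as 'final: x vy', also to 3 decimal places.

Arc 1: start y=12.030, vy=10.190 → t=2.875, apex=17.222, x_land=37.402, impact vy=-18.559
  bounce: vy ← 0.74·18.559 = 13.734
Arc 2: start y=0.000, vy=13.734 → t=2.747, apex=9.431, x_land=73.137, impact vy=-13.734
  bounce: vy ← 0.74·13.734 = 10.163
Arc 3: start y=0.000, vy=10.163 → t=2.033, apex=5.164, x_land=99.581, impact vy=-10.163
  bounce: vy ← 0.74·10.163 = 7.521
Arc 4: start y=0.000, vy=7.521 → t=1.504, apex=2.828, x_land=119.150, impact vy=-7.521
  bounce: vy ← 0.74·7.521 = 5.565

1 2.875 17.222 37.402
2 2.747 9.431 73.137
3 2.033 5.164 99.581
4 1.504 2.828 119.150
final: 119.150 5.565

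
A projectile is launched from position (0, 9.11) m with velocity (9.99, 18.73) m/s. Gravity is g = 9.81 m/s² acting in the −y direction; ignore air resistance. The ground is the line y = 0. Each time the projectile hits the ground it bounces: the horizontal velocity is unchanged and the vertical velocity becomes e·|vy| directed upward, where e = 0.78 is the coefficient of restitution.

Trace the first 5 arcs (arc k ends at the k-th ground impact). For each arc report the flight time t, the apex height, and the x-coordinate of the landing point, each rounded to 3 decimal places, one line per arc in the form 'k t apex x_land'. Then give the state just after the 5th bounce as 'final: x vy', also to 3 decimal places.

Arc 1: start y=9.110, vy=18.730 → t=4.255, apex=26.990, x_land=42.508, impact vy=-23.012
  bounce: vy ← 0.78·23.012 = 17.949
Arc 2: start y=0.000, vy=17.949 → t=3.659, apex=16.421, x_land=79.065, impact vy=-17.949
  bounce: vy ← 0.78·17.949 = 14.000
Arc 3: start y=0.000, vy=14.000 → t=2.854, apex=9.991, x_land=107.580, impact vy=-14.000
  bounce: vy ← 0.78·14.000 = 10.920
Arc 4: start y=0.000, vy=10.920 → t=2.226, apex=6.078, x_land=129.822, impact vy=-10.920
  bounce: vy ← 0.78·10.920 = 8.518
Arc 5: start y=0.000, vy=8.518 → t=1.737, apex=3.698, x_land=147.170, impact vy=-8.518
  bounce: vy ← 0.78·8.518 = 6.644

1 4.255 26.990 42.508
2 3.659 16.421 79.065
3 2.854 9.991 107.580
4 2.226 6.078 129.822
5 1.737 3.698 147.170
final: 147.170 6.644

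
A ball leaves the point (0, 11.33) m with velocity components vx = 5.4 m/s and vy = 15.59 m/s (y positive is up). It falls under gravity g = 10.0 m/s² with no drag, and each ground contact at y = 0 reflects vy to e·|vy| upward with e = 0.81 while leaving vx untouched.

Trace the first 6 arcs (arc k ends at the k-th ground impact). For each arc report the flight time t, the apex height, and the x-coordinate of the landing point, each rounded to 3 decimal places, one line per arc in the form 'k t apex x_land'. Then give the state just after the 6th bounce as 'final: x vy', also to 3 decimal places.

Arc 1: start y=11.330, vy=15.590 → t=3.726, apex=23.482, x_land=20.121, impact vy=-21.671
  bounce: vy ← 0.81·21.671 = 17.554
Arc 2: start y=0.000, vy=17.554 → t=3.511, apex=15.407, x_land=39.079, impact vy=-17.554
  bounce: vy ← 0.81·17.554 = 14.219
Arc 3: start y=0.000, vy=14.219 → t=2.844, apex=10.108, x_land=54.435, impact vy=-14.219
  bounce: vy ← 0.81·14.219 = 11.517
Arc 4: start y=0.000, vy=11.517 → t=2.303, apex=6.632, x_land=66.874, impact vy=-11.517
  bounce: vy ← 0.81·11.517 = 9.329
Arc 5: start y=0.000, vy=9.329 → t=1.866, apex=4.351, x_land=76.949, impact vy=-9.329
  bounce: vy ← 0.81·9.329 = 7.556
Arc 6: start y=0.000, vy=7.556 → t=1.511, apex=2.855, x_land=85.110, impact vy=-7.556
  bounce: vy ← 0.81·7.556 = 6.121

1 3.726 23.482 20.121
2 3.511 15.407 39.079
3 2.844 10.108 54.435
4 2.303 6.632 66.874
5 1.866 4.351 76.949
6 1.511 2.855 85.110
final: 85.110 6.121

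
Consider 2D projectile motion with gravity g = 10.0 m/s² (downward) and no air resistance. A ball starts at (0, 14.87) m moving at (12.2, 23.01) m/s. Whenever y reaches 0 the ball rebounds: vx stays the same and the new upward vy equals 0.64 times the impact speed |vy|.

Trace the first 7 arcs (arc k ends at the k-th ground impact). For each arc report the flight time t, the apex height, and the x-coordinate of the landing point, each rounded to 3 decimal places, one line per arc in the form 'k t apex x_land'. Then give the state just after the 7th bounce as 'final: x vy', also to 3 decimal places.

1 5.177 41.343 63.154
2 3.681 16.934 108.058
3 2.356 6.936 136.796
4 1.508 2.841 155.189
5 0.965 1.164 166.960
6 0.618 0.477 174.494
7 0.395 0.195 179.315
final: 179.315 1.265

Arc 1: start y=14.870, vy=23.010 → t=5.177, apex=41.343, x_land=63.154, impact vy=-28.755
  bounce: vy ← 0.64·28.755 = 18.403
Arc 2: start y=0.000, vy=18.403 → t=3.681, apex=16.934, x_land=108.058, impact vy=-18.403
  bounce: vy ← 0.64·18.403 = 11.778
Arc 3: start y=0.000, vy=11.778 → t=2.356, apex=6.936, x_land=136.796, impact vy=-11.778
  bounce: vy ← 0.64·11.778 = 7.538
Arc 4: start y=0.000, vy=7.538 → t=1.508, apex=2.841, x_land=155.189, impact vy=-7.538
  bounce: vy ← 0.64·7.538 = 4.824
Arc 5: start y=0.000, vy=4.824 → t=0.965, apex=1.164, x_land=166.960, impact vy=-4.824
  bounce: vy ← 0.64·4.824 = 3.088
Arc 6: start y=0.000, vy=3.088 → t=0.618, apex=0.477, x_land=174.494, impact vy=-3.088
  bounce: vy ← 0.64·3.088 = 1.976
Arc 7: start y=0.000, vy=1.976 → t=0.395, apex=0.195, x_land=179.315, impact vy=-1.976
  bounce: vy ← 0.64·1.976 = 1.265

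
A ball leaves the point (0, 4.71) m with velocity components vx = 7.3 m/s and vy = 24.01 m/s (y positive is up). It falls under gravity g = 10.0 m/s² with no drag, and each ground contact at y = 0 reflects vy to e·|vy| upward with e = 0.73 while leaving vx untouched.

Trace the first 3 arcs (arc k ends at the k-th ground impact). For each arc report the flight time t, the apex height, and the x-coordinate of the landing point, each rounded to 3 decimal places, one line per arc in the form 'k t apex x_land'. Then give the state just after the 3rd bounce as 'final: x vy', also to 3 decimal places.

1 4.991 33.534 36.432
2 3.781 17.870 64.034
3 2.760 9.523 84.183
final: 84.183 10.075

Arc 1: start y=4.710, vy=24.010 → t=4.991, apex=33.534, x_land=36.432, impact vy=-25.897
  bounce: vy ← 0.73·25.897 = 18.905
Arc 2: start y=0.000, vy=18.905 → t=3.781, apex=17.870, x_land=64.034, impact vy=-18.905
  bounce: vy ← 0.73·18.905 = 13.801
Arc 3: start y=0.000, vy=13.801 → t=2.760, apex=9.523, x_land=84.183, impact vy=-13.801
  bounce: vy ← 0.73·13.801 = 10.075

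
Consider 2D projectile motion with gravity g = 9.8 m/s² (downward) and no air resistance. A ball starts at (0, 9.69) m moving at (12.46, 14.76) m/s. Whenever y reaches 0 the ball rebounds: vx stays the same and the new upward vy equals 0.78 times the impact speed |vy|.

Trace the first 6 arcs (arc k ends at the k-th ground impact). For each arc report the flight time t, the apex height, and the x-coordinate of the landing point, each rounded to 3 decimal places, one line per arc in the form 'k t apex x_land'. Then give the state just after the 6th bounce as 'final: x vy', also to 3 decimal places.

Arc 1: start y=9.690, vy=14.760 → t=3.567, apex=20.805, x_land=44.441, impact vy=-20.194
  bounce: vy ← 0.78·20.194 = 15.751
Arc 2: start y=0.000, vy=15.751 → t=3.214, apex=12.658, x_land=84.494, impact vy=-15.751
  bounce: vy ← 0.78·15.751 = 12.286
Arc 3: start y=0.000, vy=12.286 → t=2.507, apex=7.701, x_land=115.735, impact vy=-12.286
  bounce: vy ← 0.78·12.286 = 9.583
Arc 4: start y=0.000, vy=9.583 → t=1.956, apex=4.685, x_land=140.103, impact vy=-9.583
  bounce: vy ← 0.78·9.583 = 7.475
Arc 5: start y=0.000, vy=7.475 → t=1.525, apex=2.851, x_land=159.110, impact vy=-7.475
  bounce: vy ← 0.78·7.475 = 5.830
Arc 6: start y=0.000, vy=5.830 → t=1.190, apex=1.734, x_land=173.935, impact vy=-5.830
  bounce: vy ← 0.78·5.830 = 4.548

1 3.567 20.805 44.441
2 3.214 12.658 84.494
3 2.507 7.701 115.735
4 1.956 4.685 140.103
5 1.525 2.851 159.110
6 1.190 1.734 173.935
final: 173.935 4.548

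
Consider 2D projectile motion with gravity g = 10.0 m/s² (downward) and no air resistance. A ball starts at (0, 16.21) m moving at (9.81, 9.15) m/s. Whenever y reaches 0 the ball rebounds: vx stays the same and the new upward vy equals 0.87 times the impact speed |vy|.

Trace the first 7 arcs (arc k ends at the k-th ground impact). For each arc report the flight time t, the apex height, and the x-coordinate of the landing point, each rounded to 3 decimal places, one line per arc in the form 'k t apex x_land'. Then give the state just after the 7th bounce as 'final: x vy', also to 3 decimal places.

Arc 1: start y=16.210, vy=9.150 → t=2.935, apex=20.396, x_land=28.789, impact vy=-20.197
  bounce: vy ← 0.87·20.197 = 17.571
Arc 2: start y=0.000, vy=17.571 → t=3.514, apex=15.438, x_land=63.265, impact vy=-17.571
  bounce: vy ← 0.87·17.571 = 15.287
Arc 3: start y=0.000, vy=15.287 → t=3.057, apex=11.685, x_land=93.258, impact vy=-15.287
  bounce: vy ← 0.87·15.287 = 13.300
Arc 4: start y=0.000, vy=13.300 → t=2.660, apex=8.844, x_land=119.352, impact vy=-13.300
  bounce: vy ← 0.87·13.300 = 11.571
Arc 5: start y=0.000, vy=11.571 → t=2.314, apex=6.694, x_land=142.054, impact vy=-11.571
  bounce: vy ← 0.87·11.571 = 10.067
Arc 6: start y=0.000, vy=10.067 → t=2.013, apex=5.067, x_land=161.805, impact vy=-10.067
  bounce: vy ← 0.87·10.067 = 8.758
Arc 7: start y=0.000, vy=8.758 → t=1.752, apex=3.835, x_land=178.988, impact vy=-8.758
  bounce: vy ← 0.87·8.758 = 7.619

1 2.935 20.396 28.789
2 3.514 15.438 63.265
3 3.057 11.685 93.258
4 2.660 8.844 119.352
5 2.314 6.694 142.054
6 2.013 5.067 161.805
7 1.752 3.835 178.988
final: 178.988 7.619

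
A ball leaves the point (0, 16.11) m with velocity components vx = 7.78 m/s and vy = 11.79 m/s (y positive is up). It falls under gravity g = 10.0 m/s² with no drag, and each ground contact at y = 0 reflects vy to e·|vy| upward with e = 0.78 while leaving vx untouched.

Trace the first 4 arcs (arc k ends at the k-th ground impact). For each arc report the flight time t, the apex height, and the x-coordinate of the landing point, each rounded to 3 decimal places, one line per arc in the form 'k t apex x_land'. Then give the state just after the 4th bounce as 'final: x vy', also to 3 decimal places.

Arc 1: start y=16.110, vy=11.790 → t=3.327, apex=23.060, x_land=25.881, impact vy=-21.476
  bounce: vy ← 0.78·21.476 = 16.751
Arc 2: start y=0.000, vy=16.751 → t=3.350, apex=14.030, x_land=51.945, impact vy=-16.751
  bounce: vy ← 0.78·16.751 = 13.066
Arc 3: start y=0.000, vy=13.066 → t=2.613, apex=8.536, x_land=72.276, impact vy=-13.066
  bounce: vy ← 0.78·13.066 = 10.191
Arc 4: start y=0.000, vy=10.191 → t=2.038, apex=5.193, x_land=88.133, impact vy=-10.191
  bounce: vy ← 0.78·10.191 = 7.949

1 3.327 23.060 25.881
2 3.350 14.030 51.945
3 2.613 8.536 72.276
4 2.038 5.193 88.133
final: 88.133 7.949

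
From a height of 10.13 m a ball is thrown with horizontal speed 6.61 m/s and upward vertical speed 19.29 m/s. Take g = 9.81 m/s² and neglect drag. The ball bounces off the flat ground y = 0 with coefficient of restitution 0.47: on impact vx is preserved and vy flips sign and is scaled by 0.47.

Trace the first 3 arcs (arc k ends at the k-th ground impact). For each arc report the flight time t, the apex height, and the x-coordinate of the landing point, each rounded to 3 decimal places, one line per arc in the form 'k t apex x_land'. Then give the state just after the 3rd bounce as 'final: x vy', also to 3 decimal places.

1 4.402 29.096 29.097
2 2.289 6.427 44.229
3 1.076 1.420 51.342
final: 51.342 2.481

Arc 1: start y=10.130, vy=19.290 → t=4.402, apex=29.096, x_land=29.097, impact vy=-23.893
  bounce: vy ← 0.47·23.893 = 11.230
Arc 2: start y=0.000, vy=11.230 → t=2.289, apex=6.427, x_land=44.229, impact vy=-11.230
  bounce: vy ← 0.47·11.230 = 5.278
Arc 3: start y=0.000, vy=5.278 → t=1.076, apex=1.420, x_land=51.342, impact vy=-5.278
  bounce: vy ← 0.47·5.278 = 2.481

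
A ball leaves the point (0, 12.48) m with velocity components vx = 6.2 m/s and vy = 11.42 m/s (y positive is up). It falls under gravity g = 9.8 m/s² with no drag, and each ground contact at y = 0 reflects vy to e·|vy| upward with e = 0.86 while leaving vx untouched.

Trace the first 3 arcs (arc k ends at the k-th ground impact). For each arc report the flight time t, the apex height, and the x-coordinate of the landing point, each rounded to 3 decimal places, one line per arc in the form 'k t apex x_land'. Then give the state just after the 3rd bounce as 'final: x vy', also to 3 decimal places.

1 3.141 19.134 19.477
2 3.399 14.151 40.549
3 2.923 10.466 58.672
final: 58.672 12.318

Arc 1: start y=12.480, vy=11.420 → t=3.141, apex=19.134, x_land=19.477, impact vy=-19.366
  bounce: vy ← 0.86·19.366 = 16.654
Arc 2: start y=0.000, vy=16.654 → t=3.399, apex=14.151, x_land=40.549, impact vy=-16.654
  bounce: vy ← 0.86·16.654 = 14.323
Arc 3: start y=0.000, vy=14.323 → t=2.923, apex=10.466, x_land=58.672, impact vy=-14.323
  bounce: vy ← 0.86·14.323 = 12.318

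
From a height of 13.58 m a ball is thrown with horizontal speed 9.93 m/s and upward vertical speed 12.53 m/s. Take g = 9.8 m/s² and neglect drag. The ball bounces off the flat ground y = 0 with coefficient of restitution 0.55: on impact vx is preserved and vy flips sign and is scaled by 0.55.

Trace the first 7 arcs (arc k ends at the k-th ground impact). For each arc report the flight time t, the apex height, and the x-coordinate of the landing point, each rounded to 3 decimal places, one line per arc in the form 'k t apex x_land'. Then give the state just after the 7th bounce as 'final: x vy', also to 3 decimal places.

Arc 1: start y=13.580, vy=12.530 → t=3.378, apex=21.590, x_land=33.540, impact vy=-20.571
  bounce: vy ← 0.55·20.571 = 11.314
Arc 2: start y=0.000, vy=11.314 → t=2.309, apex=6.531, x_land=56.469, impact vy=-11.314
  bounce: vy ← 0.55·11.314 = 6.223
Arc 3: start y=0.000, vy=6.223 → t=1.270, apex=1.976, x_land=69.079, impact vy=-6.223
  bounce: vy ← 0.55·6.223 = 3.423
Arc 4: start y=0.000, vy=3.423 → t=0.698, apex=0.598, x_land=76.015, impact vy=-3.423
  bounce: vy ← 0.55·3.423 = 1.882
Arc 5: start y=0.000, vy=1.882 → t=0.384, apex=0.181, x_land=79.830, impact vy=-1.882
  bounce: vy ← 0.55·1.882 = 1.035
Arc 6: start y=0.000, vy=1.035 → t=0.211, apex=0.055, x_land=81.928, impact vy=-1.035
  bounce: vy ← 0.55·1.035 = 0.569
Arc 7: start y=0.000, vy=0.569 → t=0.116, apex=0.017, x_land=83.082, impact vy=-0.569
  bounce: vy ← 0.55·0.569 = 0.313

1 3.378 21.590 33.540
2 2.309 6.531 56.469
3 1.270 1.976 69.079
4 0.698 0.598 76.015
5 0.384 0.181 79.830
6 0.211 0.055 81.928
7 0.116 0.017 83.082
final: 83.082 0.313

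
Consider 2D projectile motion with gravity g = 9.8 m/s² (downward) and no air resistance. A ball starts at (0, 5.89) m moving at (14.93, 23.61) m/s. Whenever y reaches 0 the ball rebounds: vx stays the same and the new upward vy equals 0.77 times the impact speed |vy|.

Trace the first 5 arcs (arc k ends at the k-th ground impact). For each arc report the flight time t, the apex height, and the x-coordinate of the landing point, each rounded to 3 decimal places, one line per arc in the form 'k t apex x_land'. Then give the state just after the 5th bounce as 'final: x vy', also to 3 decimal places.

Arc 1: start y=5.890, vy=23.610 → t=5.056, apex=34.330, x_land=75.488, impact vy=-25.940
  bounce: vy ← 0.77·25.940 = 19.974
Arc 2: start y=0.000, vy=19.974 → t=4.076, apex=20.355, x_land=136.346, impact vy=-19.974
  bounce: vy ← 0.77·19.974 = 15.380
Arc 3: start y=0.000, vy=15.380 → t=3.139, apex=12.068, x_land=183.207, impact vy=-15.380
  bounce: vy ← 0.77·15.380 = 11.842
Arc 4: start y=0.000, vy=11.842 → t=2.417, apex=7.155, x_land=219.290, impact vy=-11.842
  bounce: vy ← 0.77·11.842 = 9.119
Arc 5: start y=0.000, vy=9.119 → t=1.861, apex=4.242, x_land=247.074, impact vy=-9.119
  bounce: vy ← 0.77·9.119 = 7.021

1 5.056 34.330 75.488
2 4.076 20.355 136.346
3 3.139 12.068 183.207
4 2.417 7.155 219.290
5 1.861 4.242 247.074
final: 247.074 7.021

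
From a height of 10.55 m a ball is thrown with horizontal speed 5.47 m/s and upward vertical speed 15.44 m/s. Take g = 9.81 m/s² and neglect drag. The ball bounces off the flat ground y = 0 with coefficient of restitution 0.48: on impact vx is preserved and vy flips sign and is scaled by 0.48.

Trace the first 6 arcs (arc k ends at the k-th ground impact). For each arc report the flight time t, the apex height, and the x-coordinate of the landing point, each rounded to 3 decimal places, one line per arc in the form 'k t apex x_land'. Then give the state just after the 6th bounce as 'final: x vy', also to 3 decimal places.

1 3.725 22.701 20.377
2 2.065 5.230 31.674
3 0.991 1.205 37.096
4 0.476 0.278 39.699
5 0.228 0.064 40.948
6 0.110 0.015 41.548
final: 41.548 0.258

Arc 1: start y=10.550, vy=15.440 → t=3.725, apex=22.701, x_land=20.377, impact vy=-21.104
  bounce: vy ← 0.48·21.104 = 10.130
Arc 2: start y=0.000, vy=10.130 → t=2.065, apex=5.230, x_land=31.674, impact vy=-10.130
  bounce: vy ← 0.48·10.130 = 4.862
Arc 3: start y=0.000, vy=4.862 → t=0.991, apex=1.205, x_land=37.096, impact vy=-4.862
  bounce: vy ← 0.48·4.862 = 2.334
Arc 4: start y=0.000, vy=2.334 → t=0.476, apex=0.278, x_land=39.699, impact vy=-2.334
  bounce: vy ← 0.48·2.334 = 1.120
Arc 5: start y=0.000, vy=1.120 → t=0.228, apex=0.064, x_land=40.948, impact vy=-1.120
  bounce: vy ← 0.48·1.120 = 0.538
Arc 6: start y=0.000, vy=0.538 → t=0.110, apex=0.015, x_land=41.548, impact vy=-0.538
  bounce: vy ← 0.48·0.538 = 0.258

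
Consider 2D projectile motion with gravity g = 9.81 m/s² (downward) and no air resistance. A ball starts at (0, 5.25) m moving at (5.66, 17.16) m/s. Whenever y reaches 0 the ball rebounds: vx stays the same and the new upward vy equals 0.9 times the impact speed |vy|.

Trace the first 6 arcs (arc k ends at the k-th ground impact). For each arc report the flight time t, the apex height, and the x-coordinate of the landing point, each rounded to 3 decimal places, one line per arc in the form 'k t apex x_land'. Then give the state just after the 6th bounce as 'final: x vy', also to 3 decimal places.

Arc 1: start y=5.250, vy=17.160 → t=3.782, apex=20.258, x_land=21.403, impact vy=-19.937
  bounce: vy ← 0.9·19.937 = 17.943
Arc 2: start y=0.000, vy=17.943 → t=3.658, apex=16.409, x_land=42.108, impact vy=-17.943
  bounce: vy ← 0.9·17.943 = 16.149
Arc 3: start y=0.000, vy=16.149 → t=3.292, apex=13.292, x_land=60.743, impact vy=-16.149
  bounce: vy ← 0.9·16.149 = 14.534
Arc 4: start y=0.000, vy=14.534 → t=2.963, apex=10.766, x_land=77.514, impact vy=-14.534
  bounce: vy ← 0.9·14.534 = 13.080
Arc 5: start y=0.000, vy=13.080 → t=2.667, apex=8.721, x_land=92.607, impact vy=-13.080
  bounce: vy ← 0.9·13.080 = 11.772
Arc 6: start y=0.000, vy=11.772 → t=2.400, apex=7.064, x_land=106.192, impact vy=-11.772
  bounce: vy ← 0.9·11.772 = 10.595

1 3.782 20.258 21.403
2 3.658 16.409 42.108
3 3.292 13.292 60.743
4 2.963 10.766 77.514
5 2.667 8.721 92.607
6 2.400 7.064 106.192
final: 106.192 10.595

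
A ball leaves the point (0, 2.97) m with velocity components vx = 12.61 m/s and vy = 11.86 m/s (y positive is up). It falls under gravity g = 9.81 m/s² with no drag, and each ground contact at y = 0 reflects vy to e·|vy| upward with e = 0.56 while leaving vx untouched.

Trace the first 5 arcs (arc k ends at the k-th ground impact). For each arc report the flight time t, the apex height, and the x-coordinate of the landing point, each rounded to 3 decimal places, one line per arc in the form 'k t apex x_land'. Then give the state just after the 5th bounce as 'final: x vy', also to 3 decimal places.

Arc 1: start y=2.970, vy=11.860 → t=2.647, apex=10.139, x_land=33.375, impact vy=-14.104
  bounce: vy ← 0.56·14.104 = 7.898
Arc 2: start y=0.000, vy=7.898 → t=1.610, apex=3.180, x_land=53.681, impact vy=-7.898
  bounce: vy ← 0.56·7.898 = 4.423
Arc 3: start y=0.000, vy=4.423 → t=0.902, apex=0.997, x_land=65.052, impact vy=-4.423
  bounce: vy ← 0.56·4.423 = 2.477
Arc 4: start y=0.000, vy=2.477 → t=0.505, apex=0.313, x_land=71.420, impact vy=-2.477
  bounce: vy ← 0.56·2.477 = 1.387
Arc 5: start y=0.000, vy=1.387 → t=0.283, apex=0.098, x_land=74.986, impact vy=-1.387
  bounce: vy ← 0.56·1.387 = 0.777

1 2.647 10.139 33.375
2 1.610 3.180 53.681
3 0.902 0.997 65.052
4 0.505 0.313 71.420
5 0.283 0.098 74.986
final: 74.986 0.777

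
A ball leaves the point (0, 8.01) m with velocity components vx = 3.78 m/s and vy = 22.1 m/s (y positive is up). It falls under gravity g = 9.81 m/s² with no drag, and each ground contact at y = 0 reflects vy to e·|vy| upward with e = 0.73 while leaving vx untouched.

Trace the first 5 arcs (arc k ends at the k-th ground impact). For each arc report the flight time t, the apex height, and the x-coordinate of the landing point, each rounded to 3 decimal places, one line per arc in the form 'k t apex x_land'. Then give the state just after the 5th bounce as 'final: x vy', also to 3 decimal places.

1 4.843 32.903 18.306
2 3.781 17.534 32.600
3 2.760 9.344 43.034
4 2.015 4.979 50.651
5 1.471 2.654 56.212
final: 56.212 5.267

Arc 1: start y=8.010, vy=22.100 → t=4.843, apex=32.903, x_land=18.306, impact vy=-25.408
  bounce: vy ← 0.73·25.408 = 18.548
Arc 2: start y=0.000, vy=18.548 → t=3.781, apex=17.534, x_land=32.600, impact vy=-18.548
  bounce: vy ← 0.73·18.548 = 13.540
Arc 3: start y=0.000, vy=13.540 → t=2.760, apex=9.344, x_land=43.034, impact vy=-13.540
  bounce: vy ← 0.73·13.540 = 9.884
Arc 4: start y=0.000, vy=9.884 → t=2.015, apex=4.979, x_land=50.651, impact vy=-9.884
  bounce: vy ← 0.73·9.884 = 7.215
Arc 5: start y=0.000, vy=7.215 → t=1.471, apex=2.654, x_land=56.212, impact vy=-7.215
  bounce: vy ← 0.73·7.215 = 5.267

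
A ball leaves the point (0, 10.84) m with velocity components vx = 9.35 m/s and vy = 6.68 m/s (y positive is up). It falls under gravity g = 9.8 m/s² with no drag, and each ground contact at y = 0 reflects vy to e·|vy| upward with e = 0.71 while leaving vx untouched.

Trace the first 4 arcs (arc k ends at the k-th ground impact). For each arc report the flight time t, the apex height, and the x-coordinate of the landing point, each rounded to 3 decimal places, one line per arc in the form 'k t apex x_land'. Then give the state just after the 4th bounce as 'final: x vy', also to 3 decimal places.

Arc 1: start y=10.840, vy=6.680 → t=2.318, apex=13.117, x_land=21.671, impact vy=-16.034
  bounce: vy ← 0.71·16.034 = 11.384
Arc 2: start y=0.000, vy=11.384 → t=2.323, apex=6.612, x_land=43.394, impact vy=-11.384
  bounce: vy ← 0.71·11.384 = 8.083
Arc 3: start y=0.000, vy=8.083 → t=1.650, apex=3.333, x_land=58.817, impact vy=-8.083
  bounce: vy ← 0.71·8.083 = 5.739
Arc 4: start y=0.000, vy=5.739 → t=1.171, apex=1.680, x_land=69.767, impact vy=-5.739
  bounce: vy ← 0.71·5.739 = 4.074

1 2.318 13.117 21.671
2 2.323 6.612 43.394
3 1.650 3.333 58.817
4 1.171 1.680 69.767
final: 69.767 4.074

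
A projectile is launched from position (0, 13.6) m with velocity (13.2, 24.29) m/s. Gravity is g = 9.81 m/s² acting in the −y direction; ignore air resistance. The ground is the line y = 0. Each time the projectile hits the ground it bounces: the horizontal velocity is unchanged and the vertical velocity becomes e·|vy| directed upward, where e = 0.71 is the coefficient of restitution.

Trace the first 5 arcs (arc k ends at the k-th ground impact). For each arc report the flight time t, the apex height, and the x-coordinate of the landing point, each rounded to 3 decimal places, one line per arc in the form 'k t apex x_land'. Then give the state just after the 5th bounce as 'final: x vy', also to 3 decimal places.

1 5.460 43.672 72.071
2 4.237 22.015 128.001
3 3.008 11.098 167.711
4 2.136 5.594 195.905
5 1.517 2.820 215.923
final: 215.923 5.281

Arc 1: start y=13.600, vy=24.290 → t=5.460, apex=43.672, x_land=72.071, impact vy=-29.272
  bounce: vy ← 0.71·29.272 = 20.783
Arc 2: start y=0.000, vy=20.783 → t=4.237, apex=22.015, x_land=128.001, impact vy=-20.783
  bounce: vy ← 0.71·20.783 = 14.756
Arc 3: start y=0.000, vy=14.756 → t=3.008, apex=11.098, x_land=167.711, impact vy=-14.756
  bounce: vy ← 0.71·14.756 = 10.477
Arc 4: start y=0.000, vy=10.477 → t=2.136, apex=5.594, x_land=195.905, impact vy=-10.477
  bounce: vy ← 0.71·10.477 = 7.438
Arc 5: start y=0.000, vy=7.438 → t=1.517, apex=2.820, x_land=215.923, impact vy=-7.438
  bounce: vy ← 0.71·7.438 = 5.281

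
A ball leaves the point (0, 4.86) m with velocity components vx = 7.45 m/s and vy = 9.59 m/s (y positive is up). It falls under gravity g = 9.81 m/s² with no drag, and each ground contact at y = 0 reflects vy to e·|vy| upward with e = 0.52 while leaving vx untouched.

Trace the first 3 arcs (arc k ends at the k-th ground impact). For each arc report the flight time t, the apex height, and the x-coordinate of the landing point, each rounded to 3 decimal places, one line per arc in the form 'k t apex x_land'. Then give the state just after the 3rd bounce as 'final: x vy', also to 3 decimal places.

1 2.373 9.547 17.677
2 1.451 2.582 28.487
3 0.755 0.698 34.108
final: 34.108 1.924

Arc 1: start y=4.860, vy=9.590 → t=2.373, apex=9.547, x_land=17.677, impact vy=-13.687
  bounce: vy ← 0.52·13.687 = 7.117
Arc 2: start y=0.000, vy=7.117 → t=1.451, apex=2.582, x_land=28.487, impact vy=-7.117
  bounce: vy ← 0.52·7.117 = 3.701
Arc 3: start y=0.000, vy=3.701 → t=0.755, apex=0.698, x_land=34.108, impact vy=-3.701
  bounce: vy ← 0.52·3.701 = 1.924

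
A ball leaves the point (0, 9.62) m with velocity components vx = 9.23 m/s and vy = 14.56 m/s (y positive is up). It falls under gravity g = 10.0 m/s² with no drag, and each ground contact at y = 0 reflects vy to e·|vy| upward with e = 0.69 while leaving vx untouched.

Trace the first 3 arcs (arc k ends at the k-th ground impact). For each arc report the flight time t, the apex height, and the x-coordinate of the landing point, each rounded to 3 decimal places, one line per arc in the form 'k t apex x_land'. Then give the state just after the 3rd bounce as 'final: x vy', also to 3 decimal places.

Arc 1: start y=9.620, vy=14.560 → t=3.467, apex=20.220, x_land=32.000, impact vy=-20.110
  bounce: vy ← 0.69·20.110 = 13.876
Arc 2: start y=0.000, vy=13.876 → t=2.775, apex=9.627, x_land=57.614, impact vy=-13.876
  bounce: vy ← 0.69·13.876 = 9.574
Arc 3: start y=0.000, vy=9.574 → t=1.915, apex=4.583, x_land=75.288, impact vy=-9.574
  bounce: vy ← 0.69·9.574 = 6.606

1 3.467 20.220 32.000
2 2.775 9.627 57.614
3 1.915 4.583 75.288
final: 75.288 6.606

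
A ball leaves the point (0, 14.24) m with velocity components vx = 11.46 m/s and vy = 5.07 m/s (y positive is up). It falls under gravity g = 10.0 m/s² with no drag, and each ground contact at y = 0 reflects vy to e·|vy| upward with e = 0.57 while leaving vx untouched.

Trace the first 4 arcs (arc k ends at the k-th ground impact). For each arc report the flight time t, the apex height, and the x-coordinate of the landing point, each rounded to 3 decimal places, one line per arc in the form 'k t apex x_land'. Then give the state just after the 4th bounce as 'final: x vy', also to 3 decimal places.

Arc 1: start y=14.240, vy=5.070 → t=2.269, apex=15.525, x_land=26.004, impact vy=-17.621
  bounce: vy ← 0.57·17.621 = 10.044
Arc 2: start y=0.000, vy=10.044 → t=2.009, apex=5.044, x_land=49.025, impact vy=-10.044
  bounce: vy ← 0.57·10.044 = 5.725
Arc 3: start y=0.000, vy=5.725 → t=1.145, apex=1.639, x_land=62.147, impact vy=-5.725
  bounce: vy ← 0.57·5.725 = 3.263
Arc 4: start y=0.000, vy=3.263 → t=0.653, apex=0.532, x_land=69.627, impact vy=-3.263
  bounce: vy ← 0.57·3.263 = 1.860

1 2.269 15.525 26.004
2 2.009 5.044 49.025
3 1.145 1.639 62.147
4 0.653 0.532 69.627
final: 69.627 1.860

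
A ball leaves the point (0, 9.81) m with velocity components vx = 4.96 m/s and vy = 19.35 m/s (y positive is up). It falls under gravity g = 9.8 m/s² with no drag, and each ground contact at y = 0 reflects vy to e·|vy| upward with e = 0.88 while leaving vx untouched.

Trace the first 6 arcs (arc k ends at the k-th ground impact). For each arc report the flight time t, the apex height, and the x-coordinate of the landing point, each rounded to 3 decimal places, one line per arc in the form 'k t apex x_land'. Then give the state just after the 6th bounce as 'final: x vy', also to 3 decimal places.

1 4.404 28.913 21.842
2 4.275 22.390 43.047
3 3.762 17.339 61.708
4 3.311 13.427 78.129
5 2.913 10.398 92.580
6 2.564 8.052 105.297
final: 105.297 11.055

Arc 1: start y=9.810, vy=19.350 → t=4.404, apex=28.913, x_land=21.842, impact vy=-23.805
  bounce: vy ← 0.88·23.805 = 20.949
Arc 2: start y=0.000, vy=20.949 → t=4.275, apex=22.390, x_land=43.047, impact vy=-20.949
  bounce: vy ← 0.88·20.949 = 18.435
Arc 3: start y=0.000, vy=18.435 → t=3.762, apex=17.339, x_land=61.708, impact vy=-18.435
  bounce: vy ← 0.88·18.435 = 16.223
Arc 4: start y=0.000, vy=16.223 → t=3.311, apex=13.427, x_land=78.129, impact vy=-16.223
  bounce: vy ← 0.88·16.223 = 14.276
Arc 5: start y=0.000, vy=14.276 → t=2.913, apex=10.398, x_land=92.580, impact vy=-14.276
  bounce: vy ← 0.88·14.276 = 12.563
Arc 6: start y=0.000, vy=12.563 → t=2.564, apex=8.052, x_land=105.297, impact vy=-12.563
  bounce: vy ← 0.88·12.563 = 11.055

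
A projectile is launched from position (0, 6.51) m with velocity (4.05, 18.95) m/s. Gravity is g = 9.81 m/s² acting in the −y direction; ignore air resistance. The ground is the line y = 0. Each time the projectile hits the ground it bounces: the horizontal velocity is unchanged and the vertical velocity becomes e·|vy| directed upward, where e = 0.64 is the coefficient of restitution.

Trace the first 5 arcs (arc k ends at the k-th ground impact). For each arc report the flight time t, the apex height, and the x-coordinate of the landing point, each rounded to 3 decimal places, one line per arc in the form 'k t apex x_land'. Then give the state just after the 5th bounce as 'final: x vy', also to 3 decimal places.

Arc 1: start y=6.510, vy=18.950 → t=4.181, apex=24.813, x_land=16.932, impact vy=-22.064
  bounce: vy ← 0.64·22.064 = 14.121
Arc 2: start y=0.000, vy=14.121 → t=2.879, apex=10.163, x_land=28.592, impact vy=-14.121
  bounce: vy ← 0.64·14.121 = 9.037
Arc 3: start y=0.000, vy=9.037 → t=1.843, apex=4.163, x_land=36.054, impact vy=-9.037
  bounce: vy ← 0.64·9.037 = 5.784
Arc 4: start y=0.000, vy=5.784 → t=1.179, apex=1.705, x_land=40.830, impact vy=-5.784
  bounce: vy ← 0.64·5.784 = 3.702
Arc 5: start y=0.000, vy=3.702 → t=0.755, apex=0.698, x_land=43.887, impact vy=-3.702
  bounce: vy ← 0.64·3.702 = 2.369

1 4.181 24.813 16.932
2 2.879 10.163 28.592
3 1.843 4.163 36.054
4 1.179 1.705 40.830
5 0.755 0.698 43.887
final: 43.887 2.369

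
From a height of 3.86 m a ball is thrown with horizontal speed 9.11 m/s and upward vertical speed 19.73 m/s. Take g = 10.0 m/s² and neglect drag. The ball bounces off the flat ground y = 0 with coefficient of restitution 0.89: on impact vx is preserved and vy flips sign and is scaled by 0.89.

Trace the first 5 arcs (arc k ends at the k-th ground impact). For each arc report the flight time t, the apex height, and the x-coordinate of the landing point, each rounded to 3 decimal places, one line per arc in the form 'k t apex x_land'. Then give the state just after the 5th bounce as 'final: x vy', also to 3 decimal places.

Arc 1: start y=3.860, vy=19.730 → t=4.133, apex=23.324, x_land=37.650, impact vy=-21.598
  bounce: vy ← 0.89·21.598 = 19.222
Arc 2: start y=0.000, vy=19.222 → t=3.844, apex=18.475, x_land=72.673, impact vy=-19.222
  bounce: vy ← 0.89·19.222 = 17.108
Arc 3: start y=0.000, vy=17.108 → t=3.422, apex=14.634, x_land=103.843, impact vy=-17.108
  bounce: vy ← 0.89·17.108 = 15.226
Arc 4: start y=0.000, vy=15.226 → t=3.045, apex=11.591, x_land=131.585, impact vy=-15.226
  bounce: vy ← 0.89·15.226 = 13.551
Arc 5: start y=0.000, vy=13.551 → t=2.710, apex=9.182, x_land=156.275, impact vy=-13.551
  bounce: vy ← 0.89·13.551 = 12.060

1 4.133 23.324 37.650
2 3.844 18.475 72.673
3 3.422 14.634 103.843
4 3.045 11.591 131.585
5 2.710 9.182 156.275
final: 156.275 12.060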